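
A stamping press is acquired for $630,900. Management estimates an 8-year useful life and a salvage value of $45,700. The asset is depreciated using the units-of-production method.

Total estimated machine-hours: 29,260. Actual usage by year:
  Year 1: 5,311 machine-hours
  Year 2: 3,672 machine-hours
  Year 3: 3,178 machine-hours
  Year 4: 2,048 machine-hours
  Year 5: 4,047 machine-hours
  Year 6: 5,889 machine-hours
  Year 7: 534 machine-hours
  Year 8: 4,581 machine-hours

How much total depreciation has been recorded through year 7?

$493,580

Depreciable base = $630,900 − $45,700 = $585,200.
Rate = $585,200 / 29,260 machine-hours = $20 per machine-hour.
Year 1: 5,311 × $20 = $106,220. Book value $524,680.
Year 2: 3,672 × $20 = $73,440. Book value $451,240.
Year 3: 3,178 × $20 = $63,560. Book value $387,680.
Year 4: 2,048 × $20 = $40,960. Book value $346,720.
Year 5: 4,047 × $20 = $80,940. Book value $265,780.
Year 6: 5,889 × $20 = $117,780. Book value $148,000.
Year 7: 534 × $20 = $10,680. Book value $137,320.
Accumulated through year 7 = $630,900 − $137,320 = $493,580.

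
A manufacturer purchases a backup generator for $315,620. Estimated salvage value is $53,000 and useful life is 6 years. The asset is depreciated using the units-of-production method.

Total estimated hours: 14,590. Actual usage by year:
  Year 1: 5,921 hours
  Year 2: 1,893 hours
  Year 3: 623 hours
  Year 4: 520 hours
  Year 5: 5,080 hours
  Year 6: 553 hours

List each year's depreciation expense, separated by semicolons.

Depreciable base = $315,620 − $53,000 = $262,620.
Rate = $262,620 / 14,590 hours = $18 per hour.
Year 1: 5,921 × $18 = $106,578. Book value $209,042.
Year 2: 1,893 × $18 = $34,074. Book value $174,968.
Year 3: 623 × $18 = $11,214. Book value $163,754.
Year 4: 520 × $18 = $9,360. Book value $154,394.
Year 5: 5,080 × $18 = $91,440. Book value $62,954.
Year 6: 553 × $18 = $9,954. Book value $53,000.

$106,578; $34,074; $11,214; $9,360; $91,440; $9,954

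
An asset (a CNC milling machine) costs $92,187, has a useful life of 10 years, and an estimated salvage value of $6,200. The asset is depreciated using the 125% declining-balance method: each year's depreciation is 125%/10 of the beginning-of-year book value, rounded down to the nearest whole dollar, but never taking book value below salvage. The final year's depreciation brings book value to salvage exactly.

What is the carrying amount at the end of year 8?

Depreciable base = $92,187 − $6,200 = $85,987.
Year 1: ⌊$92,187 × 125%/10⌋ = $11,523. Book value $80,664.
Year 2: ⌊$80,664 × 125%/10⌋ = $10,083. Book value $70,581.
Year 3: ⌊$70,581 × 125%/10⌋ = $8,822. Book value $61,759.
Year 4: ⌊$61,759 × 125%/10⌋ = $7,719. Book value $54,040.
Year 5: ⌊$54,040 × 125%/10⌋ = $6,755. Book value $47,285.
Year 6: ⌊$47,285 × 125%/10⌋ = $5,910. Book value $41,375.
Year 7: ⌊$41,375 × 125%/10⌋ = $5,171. Book value $36,204.
Year 8: ⌊$36,204 × 125%/10⌋ = $4,525. Book value $31,679.

$31,679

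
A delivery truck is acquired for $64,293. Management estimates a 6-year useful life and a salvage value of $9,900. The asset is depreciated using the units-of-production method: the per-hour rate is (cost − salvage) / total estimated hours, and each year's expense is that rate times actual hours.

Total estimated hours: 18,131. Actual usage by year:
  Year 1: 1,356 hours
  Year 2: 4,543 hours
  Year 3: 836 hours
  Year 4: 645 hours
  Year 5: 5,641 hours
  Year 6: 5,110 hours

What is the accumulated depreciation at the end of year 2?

Depreciable base = $64,293 − $9,900 = $54,393.
Rate = $54,393 / 18,131 hours = $3 per hour.
Year 1: 1,356 × $3 = $4,068. Book value $60,225.
Year 2: 4,543 × $3 = $13,629. Book value $46,596.
Accumulated through year 2 = $64,293 − $46,596 = $17,697.

$17,697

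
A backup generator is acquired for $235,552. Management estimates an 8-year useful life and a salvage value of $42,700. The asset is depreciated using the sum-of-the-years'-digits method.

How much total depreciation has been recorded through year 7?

$187,495

Depreciable base = $235,552 − $42,700 = $192,852.
Sum of the years' digits = 8+7+6+5+4+3+2+1 = 36.
Year 1: $192,852 × 8/36 = $42,856. Book value $192,696.
Year 2: $192,852 × 7/36 = $37,499. Book value $155,197.
Year 3: $192,852 × 6/36 = $32,142. Book value $123,055.
Year 4: $192,852 × 5/36 = $26,785. Book value $96,270.
Year 5: $192,852 × 4/36 = $21,428. Book value $74,842.
Year 6: $192,852 × 3/36 = $16,071. Book value $58,771.
Year 7: $192,852 × 2/36 = $10,714. Book value $48,057.
Accumulated through year 7 = $235,552 − $48,057 = $187,495.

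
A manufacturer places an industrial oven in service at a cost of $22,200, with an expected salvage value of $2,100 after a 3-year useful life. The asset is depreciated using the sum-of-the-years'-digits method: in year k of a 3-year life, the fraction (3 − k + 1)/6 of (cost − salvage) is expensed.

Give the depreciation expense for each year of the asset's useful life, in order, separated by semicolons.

Depreciable base = $22,200 − $2,100 = $20,100.
Sum of the years' digits = 3+2+1 = 6.
Year 1: $20,100 × 3/6 = $10,050. Book value $12,150.
Year 2: $20,100 × 2/6 = $6,700. Book value $5,450.
Year 3: $20,100 × 1/6 = $3,350. Book value $2,100.

$10,050; $6,700; $3,350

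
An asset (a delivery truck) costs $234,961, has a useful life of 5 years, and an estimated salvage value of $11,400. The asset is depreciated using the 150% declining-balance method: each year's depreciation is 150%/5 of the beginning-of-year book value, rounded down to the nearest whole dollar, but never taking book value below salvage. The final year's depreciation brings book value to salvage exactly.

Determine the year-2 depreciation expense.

Depreciable base = $234,961 − $11,400 = $223,561.
Year 1: ⌊$234,961 × 150%/5⌋ = $70,488. Book value $164,473.
Year 2: ⌊$164,473 × 150%/5⌋ = $49,341. Book value $115,132.

$49,341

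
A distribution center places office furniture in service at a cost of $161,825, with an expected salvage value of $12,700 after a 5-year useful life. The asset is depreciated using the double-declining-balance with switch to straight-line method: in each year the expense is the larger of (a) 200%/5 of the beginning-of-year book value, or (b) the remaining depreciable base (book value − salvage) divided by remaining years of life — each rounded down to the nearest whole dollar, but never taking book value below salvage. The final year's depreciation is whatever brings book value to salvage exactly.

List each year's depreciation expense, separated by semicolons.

$64,730; $38,838; $23,302; $13,982; $8,273

Depreciable base = $161,825 − $12,700 = $149,125.
Year 1: DB = ⌊$161,825 × 200%/5⌋ = $64,730; SL = ⌊$149,125/5⌋ = $29,825 → take DB $64,730. Book value $97,095.
Year 2: DB = ⌊$97,095 × 200%/5⌋ = $38,838; SL = ⌊$84,395/4⌋ = $21,098 → take DB $38,838. Book value $58,257.
Year 3: DB = ⌊$58,257 × 200%/5⌋ = $23,302; SL = ⌊$45,557/3⌋ = $15,185 → take DB $23,302. Book value $34,955.
Year 4: DB = ⌊$34,955 × 200%/5⌋ = $13,982; SL = ⌊$22,255/2⌋ = $11,127 → take DB $13,982. Book value $20,973.
Year 5 (final): $20,973 − $12,700 = $8,273. Book value $12,700.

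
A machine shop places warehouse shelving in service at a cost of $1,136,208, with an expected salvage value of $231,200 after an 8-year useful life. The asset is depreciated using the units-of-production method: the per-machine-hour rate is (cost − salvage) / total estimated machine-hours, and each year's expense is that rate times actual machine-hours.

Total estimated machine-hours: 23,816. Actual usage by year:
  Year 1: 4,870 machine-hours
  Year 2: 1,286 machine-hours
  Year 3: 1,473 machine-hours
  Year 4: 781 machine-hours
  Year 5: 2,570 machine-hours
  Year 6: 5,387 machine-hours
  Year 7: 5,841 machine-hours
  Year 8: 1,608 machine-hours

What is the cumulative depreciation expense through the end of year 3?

$289,902

Depreciable base = $1,136,208 − $231,200 = $905,008.
Rate = $905,008 / 23,816 machine-hours = $38 per machine-hour.
Year 1: 4,870 × $38 = $185,060. Book value $951,148.
Year 2: 1,286 × $38 = $48,868. Book value $902,280.
Year 3: 1,473 × $38 = $55,974. Book value $846,306.
Accumulated through year 3 = $1,136,208 − $846,306 = $289,902.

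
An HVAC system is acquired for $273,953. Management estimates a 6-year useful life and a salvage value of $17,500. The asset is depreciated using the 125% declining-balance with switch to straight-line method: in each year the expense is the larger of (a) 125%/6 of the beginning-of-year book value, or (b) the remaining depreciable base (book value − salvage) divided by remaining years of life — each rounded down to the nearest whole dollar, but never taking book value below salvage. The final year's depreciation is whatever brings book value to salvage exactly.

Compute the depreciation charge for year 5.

Depreciable base = $273,953 − $17,500 = $256,453.
Year 1: DB = ⌊$273,953 × 125%/6⌋ = $57,073; SL = ⌊$256,453/6⌋ = $42,742 → take DB $57,073. Book value $216,880.
Year 2: DB = ⌊$216,880 × 125%/6⌋ = $45,183; SL = ⌊$199,380/5⌋ = $39,876 → take DB $45,183. Book value $171,697.
Year 3: DB = ⌊$171,697 × 125%/6⌋ = $35,770; SL = ⌊$154,197/4⌋ = $38,549 → take SL $38,549. Book value $133,148.
Year 4: DB = ⌊$133,148 × 125%/6⌋ = $27,739; SL = ⌊$115,648/3⌋ = $38,549 → take SL $38,549. Book value $94,599.
Year 5: DB = ⌊$94,599 × 125%/6⌋ = $19,708; SL = ⌊$77,099/2⌋ = $38,549 → take SL $38,549. Book value $56,050.

$38,549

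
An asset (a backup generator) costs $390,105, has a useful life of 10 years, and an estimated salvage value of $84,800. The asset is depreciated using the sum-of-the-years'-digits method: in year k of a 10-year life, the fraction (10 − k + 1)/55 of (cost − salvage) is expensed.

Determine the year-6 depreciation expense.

Depreciable base = $390,105 − $84,800 = $305,305.
Sum of the years' digits = 10+9+8+7+6+5+4+3+2+1 = 55.
Year 1: $305,305 × 10/55 = $55,510. Book value $334,595.
Year 2: $305,305 × 9/55 = $49,959. Book value $284,636.
Year 3: $305,305 × 8/55 = $44,408. Book value $240,228.
Year 4: $305,305 × 7/55 = $38,857. Book value $201,371.
Year 5: $305,305 × 6/55 = $33,306. Book value $168,065.
Year 6: $305,305 × 5/55 = $27,755. Book value $140,310.

$27,755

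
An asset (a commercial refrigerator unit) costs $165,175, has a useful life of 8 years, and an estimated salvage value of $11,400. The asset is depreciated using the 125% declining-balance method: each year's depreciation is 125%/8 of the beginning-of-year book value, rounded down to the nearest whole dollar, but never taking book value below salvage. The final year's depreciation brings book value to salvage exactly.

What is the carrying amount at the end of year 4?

Depreciable base = $165,175 − $11,400 = $153,775.
Year 1: ⌊$165,175 × 125%/8⌋ = $25,808. Book value $139,367.
Year 2: ⌊$139,367 × 125%/8⌋ = $21,776. Book value $117,591.
Year 3: ⌊$117,591 × 125%/8⌋ = $18,373. Book value $99,218.
Year 4: ⌊$99,218 × 125%/8⌋ = $15,502. Book value $83,716.

$83,716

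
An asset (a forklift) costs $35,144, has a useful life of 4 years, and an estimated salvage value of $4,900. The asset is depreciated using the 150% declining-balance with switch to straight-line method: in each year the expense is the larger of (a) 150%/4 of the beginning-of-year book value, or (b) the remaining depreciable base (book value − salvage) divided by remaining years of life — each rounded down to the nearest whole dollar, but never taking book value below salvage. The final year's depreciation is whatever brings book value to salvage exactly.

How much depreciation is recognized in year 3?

Depreciable base = $35,144 − $4,900 = $30,244.
Year 1: DB = ⌊$35,144 × 150%/4⌋ = $13,179; SL = ⌊$30,244/4⌋ = $7,561 → take DB $13,179. Book value $21,965.
Year 2: DB = ⌊$21,965 × 150%/4⌋ = $8,236; SL = ⌊$17,065/3⌋ = $5,688 → take DB $8,236. Book value $13,729.
Year 3: DB = ⌊$13,729 × 150%/4⌋ = $5,148; SL = ⌊$8,829/2⌋ = $4,414 → take DB $5,148. Book value $8,581.

$5,148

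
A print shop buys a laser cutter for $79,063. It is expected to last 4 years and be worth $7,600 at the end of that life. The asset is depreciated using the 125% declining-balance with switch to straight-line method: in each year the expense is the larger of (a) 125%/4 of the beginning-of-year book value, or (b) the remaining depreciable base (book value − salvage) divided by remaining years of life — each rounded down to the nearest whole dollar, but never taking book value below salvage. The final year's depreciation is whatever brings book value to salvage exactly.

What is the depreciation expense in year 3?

$14,885

Depreciable base = $79,063 − $7,600 = $71,463.
Year 1: DB = ⌊$79,063 × 125%/4⌋ = $24,707; SL = ⌊$71,463/4⌋ = $17,865 → take DB $24,707. Book value $54,356.
Year 2: DB = ⌊$54,356 × 125%/4⌋ = $16,986; SL = ⌊$46,756/3⌋ = $15,585 → take DB $16,986. Book value $37,370.
Year 3: DB = ⌊$37,370 × 125%/4⌋ = $11,678; SL = ⌊$29,770/2⌋ = $14,885 → take SL $14,885. Book value $22,485.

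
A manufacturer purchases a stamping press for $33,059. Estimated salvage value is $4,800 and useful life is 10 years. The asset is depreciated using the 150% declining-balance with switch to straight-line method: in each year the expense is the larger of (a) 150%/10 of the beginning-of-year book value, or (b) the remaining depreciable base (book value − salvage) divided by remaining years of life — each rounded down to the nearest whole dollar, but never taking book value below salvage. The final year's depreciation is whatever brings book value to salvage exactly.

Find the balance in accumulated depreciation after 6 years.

Depreciable base = $33,059 − $4,800 = $28,259.
Year 1: DB = ⌊$33,059 × 150%/10⌋ = $4,958; SL = ⌊$28,259/10⌋ = $2,825 → take DB $4,958. Book value $28,101.
Year 2: DB = ⌊$28,101 × 150%/10⌋ = $4,215; SL = ⌊$23,301/9⌋ = $2,589 → take DB $4,215. Book value $23,886.
Year 3: DB = ⌊$23,886 × 150%/10⌋ = $3,582; SL = ⌊$19,086/8⌋ = $2,385 → take DB $3,582. Book value $20,304.
Year 4: DB = ⌊$20,304 × 150%/10⌋ = $3,045; SL = ⌊$15,504/7⌋ = $2,214 → take DB $3,045. Book value $17,259.
Year 5: DB = ⌊$17,259 × 150%/10⌋ = $2,588; SL = ⌊$12,459/6⌋ = $2,076 → take DB $2,588. Book value $14,671.
Year 6: DB = ⌊$14,671 × 150%/10⌋ = $2,200; SL = ⌊$9,871/5⌋ = $1,974 → take DB $2,200. Book value $12,471.
Accumulated through year 6 = $33,059 − $12,471 = $20,588.

$20,588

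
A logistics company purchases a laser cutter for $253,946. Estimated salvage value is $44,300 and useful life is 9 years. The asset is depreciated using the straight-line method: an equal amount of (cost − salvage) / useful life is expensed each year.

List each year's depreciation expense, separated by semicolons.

Depreciable base = $253,946 − $44,300 = $209,646.
Annual expense = $209,646 / 9 = $23,294.
End of year 1: book value $230,652.
End of year 2: book value $207,358.
End of year 3: book value $184,064.
End of year 4: book value $160,770.
End of year 5: book value $137,476.
End of year 6: book value $114,182.
End of year 7: book value $90,888.
End of year 8: book value $67,594.
End of year 9: book value $44,300.

$23,294; $23,294; $23,294; $23,294; $23,294; $23,294; $23,294; $23,294; $23,294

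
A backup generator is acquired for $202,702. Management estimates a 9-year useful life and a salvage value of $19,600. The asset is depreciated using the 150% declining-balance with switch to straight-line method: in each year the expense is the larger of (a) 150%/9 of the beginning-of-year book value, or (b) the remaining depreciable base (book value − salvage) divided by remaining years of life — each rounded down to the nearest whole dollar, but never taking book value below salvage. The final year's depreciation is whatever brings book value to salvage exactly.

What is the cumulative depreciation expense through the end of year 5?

$121,239

Depreciable base = $202,702 − $19,600 = $183,102.
Year 1: DB = ⌊$202,702 × 150%/9⌋ = $33,783; SL = ⌊$183,102/9⌋ = $20,344 → take DB $33,783. Book value $168,919.
Year 2: DB = ⌊$168,919 × 150%/9⌋ = $28,153; SL = ⌊$149,319/8⌋ = $18,664 → take DB $28,153. Book value $140,766.
Year 3: DB = ⌊$140,766 × 150%/9⌋ = $23,461; SL = ⌊$121,166/7⌋ = $17,309 → take DB $23,461. Book value $117,305.
Year 4: DB = ⌊$117,305 × 150%/9⌋ = $19,550; SL = ⌊$97,705/6⌋ = $16,284 → take DB $19,550. Book value $97,755.
Year 5: DB = ⌊$97,755 × 150%/9⌋ = $16,292; SL = ⌊$78,155/5⌋ = $15,631 → take DB $16,292. Book value $81,463.
Accumulated through year 5 = $202,702 − $81,463 = $121,239.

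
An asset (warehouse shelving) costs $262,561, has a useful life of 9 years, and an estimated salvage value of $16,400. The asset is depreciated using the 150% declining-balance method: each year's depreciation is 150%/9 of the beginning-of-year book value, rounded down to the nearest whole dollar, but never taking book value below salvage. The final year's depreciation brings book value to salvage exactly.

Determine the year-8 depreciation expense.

Depreciable base = $262,561 − $16,400 = $246,161.
Year 1: ⌊$262,561 × 150%/9⌋ = $43,760. Book value $218,801.
Year 2: ⌊$218,801 × 150%/9⌋ = $36,466. Book value $182,335.
Year 3: ⌊$182,335 × 150%/9⌋ = $30,389. Book value $151,946.
Year 4: ⌊$151,946 × 150%/9⌋ = $25,324. Book value $126,622.
Year 5: ⌊$126,622 × 150%/9⌋ = $21,103. Book value $105,519.
Year 6: ⌊$105,519 × 150%/9⌋ = $17,586. Book value $87,933.
Year 7: ⌊$87,933 × 150%/9⌋ = $14,655. Book value $73,278.
Year 8: ⌊$73,278 × 150%/9⌋ = $12,213. Book value $61,065.

$12,213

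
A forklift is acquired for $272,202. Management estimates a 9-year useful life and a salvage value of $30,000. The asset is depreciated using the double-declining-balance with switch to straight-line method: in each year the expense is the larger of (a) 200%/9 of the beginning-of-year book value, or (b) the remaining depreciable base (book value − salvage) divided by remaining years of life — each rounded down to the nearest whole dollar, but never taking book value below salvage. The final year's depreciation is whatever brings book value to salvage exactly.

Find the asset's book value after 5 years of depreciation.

$77,478

Depreciable base = $272,202 − $30,000 = $242,202.
Year 1: DB = ⌊$272,202 × 200%/9⌋ = $60,489; SL = ⌊$242,202/9⌋ = $26,911 → take DB $60,489. Book value $211,713.
Year 2: DB = ⌊$211,713 × 200%/9⌋ = $47,047; SL = ⌊$181,713/8⌋ = $22,714 → take DB $47,047. Book value $164,666.
Year 3: DB = ⌊$164,666 × 200%/9⌋ = $36,592; SL = ⌊$134,666/7⌋ = $19,238 → take DB $36,592. Book value $128,074.
Year 4: DB = ⌊$128,074 × 200%/9⌋ = $28,460; SL = ⌊$98,074/6⌋ = $16,345 → take DB $28,460. Book value $99,614.
Year 5: DB = ⌊$99,614 × 200%/9⌋ = $22,136; SL = ⌊$69,614/5⌋ = $13,922 → take DB $22,136. Book value $77,478.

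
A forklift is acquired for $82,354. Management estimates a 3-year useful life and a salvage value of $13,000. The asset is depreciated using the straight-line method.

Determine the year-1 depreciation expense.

$23,118

Depreciable base = $82,354 − $13,000 = $69,354.
Annual expense = $69,354 / 3 = $23,118.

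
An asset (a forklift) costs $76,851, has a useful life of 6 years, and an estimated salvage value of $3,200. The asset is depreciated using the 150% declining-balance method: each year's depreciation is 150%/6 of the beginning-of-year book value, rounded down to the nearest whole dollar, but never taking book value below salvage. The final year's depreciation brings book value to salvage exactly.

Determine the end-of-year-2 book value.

Depreciable base = $76,851 − $3,200 = $73,651.
Year 1: ⌊$76,851 × 150%/6⌋ = $19,212. Book value $57,639.
Year 2: ⌊$57,639 × 150%/6⌋ = $14,409. Book value $43,230.

$43,230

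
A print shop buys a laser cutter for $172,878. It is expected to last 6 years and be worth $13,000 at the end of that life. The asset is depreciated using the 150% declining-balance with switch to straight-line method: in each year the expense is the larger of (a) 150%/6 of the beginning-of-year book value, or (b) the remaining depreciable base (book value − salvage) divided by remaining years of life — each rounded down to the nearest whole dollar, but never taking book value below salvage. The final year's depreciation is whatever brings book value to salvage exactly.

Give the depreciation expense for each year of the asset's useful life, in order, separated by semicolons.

Depreciable base = $172,878 − $13,000 = $159,878.
Year 1: DB = ⌊$172,878 × 150%/6⌋ = $43,219; SL = ⌊$159,878/6⌋ = $26,646 → take DB $43,219. Book value $129,659.
Year 2: DB = ⌊$129,659 × 150%/6⌋ = $32,414; SL = ⌊$116,659/5⌋ = $23,331 → take DB $32,414. Book value $97,245.
Year 3: DB = ⌊$97,245 × 150%/6⌋ = $24,311; SL = ⌊$84,245/4⌋ = $21,061 → take DB $24,311. Book value $72,934.
Year 4: DB = ⌊$72,934 × 150%/6⌋ = $18,233; SL = ⌊$59,934/3⌋ = $19,978 → take SL $19,978. Book value $52,956.
Year 5: DB = ⌊$52,956 × 150%/6⌋ = $13,239; SL = ⌊$39,956/2⌋ = $19,978 → take SL $19,978. Book value $32,978.
Year 6 (final): $32,978 − $13,000 = $19,978. Book value $13,000.

$43,219; $32,414; $24,311; $19,978; $19,978; $19,978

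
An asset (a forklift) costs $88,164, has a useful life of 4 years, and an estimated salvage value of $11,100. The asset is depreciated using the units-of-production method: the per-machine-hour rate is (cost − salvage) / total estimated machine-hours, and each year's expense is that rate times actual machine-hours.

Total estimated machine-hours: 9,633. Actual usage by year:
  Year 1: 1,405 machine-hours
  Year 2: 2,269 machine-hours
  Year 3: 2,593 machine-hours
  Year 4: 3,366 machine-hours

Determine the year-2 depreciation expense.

Depreciable base = $88,164 − $11,100 = $77,064.
Rate = $77,064 / 9,633 machine-hours = $8 per machine-hour.
Year 1: 1,405 × $8 = $11,240. Book value $76,924.
Year 2: 2,269 × $8 = $18,152. Book value $58,772.

$18,152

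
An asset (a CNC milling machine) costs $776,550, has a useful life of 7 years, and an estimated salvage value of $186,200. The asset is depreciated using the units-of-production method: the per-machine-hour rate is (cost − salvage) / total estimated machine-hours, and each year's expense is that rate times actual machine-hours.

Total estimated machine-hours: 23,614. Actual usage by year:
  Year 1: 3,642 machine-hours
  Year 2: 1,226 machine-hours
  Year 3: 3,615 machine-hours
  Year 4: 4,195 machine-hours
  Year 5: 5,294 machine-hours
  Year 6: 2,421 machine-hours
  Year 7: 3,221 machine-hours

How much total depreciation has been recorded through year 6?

Depreciable base = $776,550 − $186,200 = $590,350.
Rate = $590,350 / 23,614 machine-hours = $25 per machine-hour.
Year 1: 3,642 × $25 = $91,050. Book value $685,500.
Year 2: 1,226 × $25 = $30,650. Book value $654,850.
Year 3: 3,615 × $25 = $90,375. Book value $564,475.
Year 4: 4,195 × $25 = $104,875. Book value $459,600.
Year 5: 5,294 × $25 = $132,350. Book value $327,250.
Year 6: 2,421 × $25 = $60,525. Book value $266,725.
Accumulated through year 6 = $776,550 − $266,725 = $509,825.

$509,825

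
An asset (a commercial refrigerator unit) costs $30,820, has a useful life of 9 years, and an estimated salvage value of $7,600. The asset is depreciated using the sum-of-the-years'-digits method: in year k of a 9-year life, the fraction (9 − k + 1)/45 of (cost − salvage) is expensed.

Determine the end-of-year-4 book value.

$15,340

Depreciable base = $30,820 − $7,600 = $23,220.
Sum of the years' digits = 9+8+7+6+5+4+3+2+1 = 45.
Year 1: $23,220 × 9/45 = $4,644. Book value $26,176.
Year 2: $23,220 × 8/45 = $4,128. Book value $22,048.
Year 3: $23,220 × 7/45 = $3,612. Book value $18,436.
Year 4: $23,220 × 6/45 = $3,096. Book value $15,340.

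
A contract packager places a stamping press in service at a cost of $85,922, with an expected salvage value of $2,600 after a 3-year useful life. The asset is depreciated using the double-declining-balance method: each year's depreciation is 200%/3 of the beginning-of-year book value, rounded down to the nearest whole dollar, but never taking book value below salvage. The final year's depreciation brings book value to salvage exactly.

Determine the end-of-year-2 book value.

$9,547

Depreciable base = $85,922 − $2,600 = $83,322.
Year 1: ⌊$85,922 × 200%/3⌋ = $57,281. Book value $28,641.
Year 2: ⌊$28,641 × 200%/3⌋ = $19,094. Book value $9,547.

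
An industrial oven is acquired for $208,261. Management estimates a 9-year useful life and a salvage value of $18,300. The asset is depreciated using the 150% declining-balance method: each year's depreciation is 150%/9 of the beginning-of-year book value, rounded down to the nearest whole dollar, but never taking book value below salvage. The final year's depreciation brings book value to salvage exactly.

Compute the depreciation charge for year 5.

$16,739

Depreciable base = $208,261 − $18,300 = $189,961.
Year 1: ⌊$208,261 × 150%/9⌋ = $34,710. Book value $173,551.
Year 2: ⌊$173,551 × 150%/9⌋ = $28,925. Book value $144,626.
Year 3: ⌊$144,626 × 150%/9⌋ = $24,104. Book value $120,522.
Year 4: ⌊$120,522 × 150%/9⌋ = $20,087. Book value $100,435.
Year 5: ⌊$100,435 × 150%/9⌋ = $16,739. Book value $83,696.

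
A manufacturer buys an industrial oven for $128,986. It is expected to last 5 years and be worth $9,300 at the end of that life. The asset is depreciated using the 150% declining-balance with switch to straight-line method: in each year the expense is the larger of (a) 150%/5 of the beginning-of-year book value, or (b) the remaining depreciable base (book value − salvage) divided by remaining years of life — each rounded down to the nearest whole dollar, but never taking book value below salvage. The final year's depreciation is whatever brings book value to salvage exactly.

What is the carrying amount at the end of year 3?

$44,243

Depreciable base = $128,986 − $9,300 = $119,686.
Year 1: DB = ⌊$128,986 × 150%/5⌋ = $38,695; SL = ⌊$119,686/5⌋ = $23,937 → take DB $38,695. Book value $90,291.
Year 2: DB = ⌊$90,291 × 150%/5⌋ = $27,087; SL = ⌊$80,991/4⌋ = $20,247 → take DB $27,087. Book value $63,204.
Year 3: DB = ⌊$63,204 × 150%/5⌋ = $18,961; SL = ⌊$53,904/3⌋ = $17,968 → take DB $18,961. Book value $44,243.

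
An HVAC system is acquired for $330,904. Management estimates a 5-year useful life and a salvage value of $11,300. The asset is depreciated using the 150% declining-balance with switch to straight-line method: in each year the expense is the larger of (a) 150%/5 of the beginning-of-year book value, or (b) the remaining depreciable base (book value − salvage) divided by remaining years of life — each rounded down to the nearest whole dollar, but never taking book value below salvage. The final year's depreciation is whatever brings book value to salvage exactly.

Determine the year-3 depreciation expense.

Depreciable base = $330,904 − $11,300 = $319,604.
Year 1: DB = ⌊$330,904 × 150%/5⌋ = $99,271; SL = ⌊$319,604/5⌋ = $63,920 → take DB $99,271. Book value $231,633.
Year 2: DB = ⌊$231,633 × 150%/5⌋ = $69,489; SL = ⌊$220,333/4⌋ = $55,083 → take DB $69,489. Book value $162,144.
Year 3: DB = ⌊$162,144 × 150%/5⌋ = $48,643; SL = ⌊$150,844/3⌋ = $50,281 → take SL $50,281. Book value $111,863.

$50,281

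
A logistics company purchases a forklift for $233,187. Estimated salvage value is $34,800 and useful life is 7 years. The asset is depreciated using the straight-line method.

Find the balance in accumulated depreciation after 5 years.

$141,705

Depreciable base = $233,187 − $34,800 = $198,387.
Annual expense = $198,387 / 7 = $28,341.
End of year 1: book value $204,846.
End of year 2: book value $176,505.
End of year 3: book value $148,164.
End of year 4: book value $119,823.
End of year 5: book value $91,482.
Accumulated through year 5 = $233,187 − $91,482 = $141,705.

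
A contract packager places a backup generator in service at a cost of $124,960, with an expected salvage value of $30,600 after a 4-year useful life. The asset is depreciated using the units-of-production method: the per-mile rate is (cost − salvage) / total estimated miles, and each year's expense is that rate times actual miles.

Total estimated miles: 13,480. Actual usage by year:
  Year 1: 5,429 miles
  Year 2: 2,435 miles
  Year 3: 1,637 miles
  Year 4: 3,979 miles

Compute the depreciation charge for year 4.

Depreciable base = $124,960 − $30,600 = $94,360.
Rate = $94,360 / 13,480 miles = $7 per mile.
Year 1: 5,429 × $7 = $38,003. Book value $86,957.
Year 2: 2,435 × $7 = $17,045. Book value $69,912.
Year 3: 1,637 × $7 = $11,459. Book value $58,453.
Year 4: 3,979 × $7 = $27,853. Book value $30,600.

$27,853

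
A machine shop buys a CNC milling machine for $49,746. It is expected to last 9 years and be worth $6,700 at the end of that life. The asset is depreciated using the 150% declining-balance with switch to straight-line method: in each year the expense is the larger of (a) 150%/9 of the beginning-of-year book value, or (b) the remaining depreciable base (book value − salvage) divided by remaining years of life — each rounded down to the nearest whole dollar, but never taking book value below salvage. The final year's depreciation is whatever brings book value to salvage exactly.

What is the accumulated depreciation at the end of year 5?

$29,753

Depreciable base = $49,746 − $6,700 = $43,046.
Year 1: DB = ⌊$49,746 × 150%/9⌋ = $8,291; SL = ⌊$43,046/9⌋ = $4,782 → take DB $8,291. Book value $41,455.
Year 2: DB = ⌊$41,455 × 150%/9⌋ = $6,909; SL = ⌊$34,755/8⌋ = $4,344 → take DB $6,909. Book value $34,546.
Year 3: DB = ⌊$34,546 × 150%/9⌋ = $5,757; SL = ⌊$27,846/7⌋ = $3,978 → take DB $5,757. Book value $28,789.
Year 4: DB = ⌊$28,789 × 150%/9⌋ = $4,798; SL = ⌊$22,089/6⌋ = $3,681 → take DB $4,798. Book value $23,991.
Year 5: DB = ⌊$23,991 × 150%/9⌋ = $3,998; SL = ⌊$17,291/5⌋ = $3,458 → take DB $3,998. Book value $19,993.
Accumulated through year 5 = $49,746 − $19,993 = $29,753.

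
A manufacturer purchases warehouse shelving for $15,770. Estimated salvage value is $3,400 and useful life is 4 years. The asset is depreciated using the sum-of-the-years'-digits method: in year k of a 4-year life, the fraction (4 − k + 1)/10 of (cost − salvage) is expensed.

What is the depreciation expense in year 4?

$1,237

Depreciable base = $15,770 − $3,400 = $12,370.
Sum of the years' digits = 4+3+2+1 = 10.
Year 1: $12,370 × 4/10 = $4,948. Book value $10,822.
Year 2: $12,370 × 3/10 = $3,711. Book value $7,111.
Year 3: $12,370 × 2/10 = $2,474. Book value $4,637.
Year 4: $12,370 × 1/10 = $1,237. Book value $3,400.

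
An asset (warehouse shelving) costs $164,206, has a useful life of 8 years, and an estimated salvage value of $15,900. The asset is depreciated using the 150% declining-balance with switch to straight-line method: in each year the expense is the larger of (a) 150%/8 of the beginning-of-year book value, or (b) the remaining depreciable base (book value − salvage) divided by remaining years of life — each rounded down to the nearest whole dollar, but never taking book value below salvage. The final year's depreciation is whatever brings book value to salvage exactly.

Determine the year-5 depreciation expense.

Depreciable base = $164,206 − $15,900 = $148,306.
Year 1: DB = ⌊$164,206 × 150%/8⌋ = $30,788; SL = ⌊$148,306/8⌋ = $18,538 → take DB $30,788. Book value $133,418.
Year 2: DB = ⌊$133,418 × 150%/8⌋ = $25,015; SL = ⌊$117,518/7⌋ = $16,788 → take DB $25,015. Book value $108,403.
Year 3: DB = ⌊$108,403 × 150%/8⌋ = $20,325; SL = ⌊$92,503/6⌋ = $15,417 → take DB $20,325. Book value $88,078.
Year 4: DB = ⌊$88,078 × 150%/8⌋ = $16,514; SL = ⌊$72,178/5⌋ = $14,435 → take DB $16,514. Book value $71,564.
Year 5: DB = ⌊$71,564 × 150%/8⌋ = $13,418; SL = ⌊$55,664/4⌋ = $13,916 → take SL $13,916. Book value $57,648.

$13,916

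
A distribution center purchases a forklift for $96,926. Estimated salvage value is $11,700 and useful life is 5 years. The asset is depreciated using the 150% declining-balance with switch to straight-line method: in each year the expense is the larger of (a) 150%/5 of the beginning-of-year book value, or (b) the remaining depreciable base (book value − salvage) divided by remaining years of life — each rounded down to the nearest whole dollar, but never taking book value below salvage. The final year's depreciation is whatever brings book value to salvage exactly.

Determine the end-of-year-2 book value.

$47,495

Depreciable base = $96,926 − $11,700 = $85,226.
Year 1: DB = ⌊$96,926 × 150%/5⌋ = $29,077; SL = ⌊$85,226/5⌋ = $17,045 → take DB $29,077. Book value $67,849.
Year 2: DB = ⌊$67,849 × 150%/5⌋ = $20,354; SL = ⌊$56,149/4⌋ = $14,037 → take DB $20,354. Book value $47,495.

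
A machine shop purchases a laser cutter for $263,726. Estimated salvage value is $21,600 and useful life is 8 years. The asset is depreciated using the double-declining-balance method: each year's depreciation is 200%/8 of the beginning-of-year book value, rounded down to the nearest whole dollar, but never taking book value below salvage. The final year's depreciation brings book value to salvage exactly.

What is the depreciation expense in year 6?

$15,646

Depreciable base = $263,726 − $21,600 = $242,126.
Year 1: ⌊$263,726 × 200%/8⌋ = $65,931. Book value $197,795.
Year 2: ⌊$197,795 × 200%/8⌋ = $49,448. Book value $148,347.
Year 3: ⌊$148,347 × 200%/8⌋ = $37,086. Book value $111,261.
Year 4: ⌊$111,261 × 200%/8⌋ = $27,815. Book value $83,446.
Year 5: ⌊$83,446 × 200%/8⌋ = $20,861. Book value $62,585.
Year 6: ⌊$62,585 × 200%/8⌋ = $15,646. Book value $46,939.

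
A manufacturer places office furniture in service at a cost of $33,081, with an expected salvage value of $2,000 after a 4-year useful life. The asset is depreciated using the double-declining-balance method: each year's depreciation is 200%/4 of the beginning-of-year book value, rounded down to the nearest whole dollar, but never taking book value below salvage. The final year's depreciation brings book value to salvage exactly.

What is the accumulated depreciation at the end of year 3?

$28,945

Depreciable base = $33,081 − $2,000 = $31,081.
Year 1: ⌊$33,081 × 200%/4⌋ = $16,540. Book value $16,541.
Year 2: ⌊$16,541 × 200%/4⌋ = $8,270. Book value $8,271.
Year 3: ⌊$8,271 × 200%/4⌋ = $4,135. Book value $4,136.
Accumulated through year 3 = $33,081 − $4,136 = $28,945.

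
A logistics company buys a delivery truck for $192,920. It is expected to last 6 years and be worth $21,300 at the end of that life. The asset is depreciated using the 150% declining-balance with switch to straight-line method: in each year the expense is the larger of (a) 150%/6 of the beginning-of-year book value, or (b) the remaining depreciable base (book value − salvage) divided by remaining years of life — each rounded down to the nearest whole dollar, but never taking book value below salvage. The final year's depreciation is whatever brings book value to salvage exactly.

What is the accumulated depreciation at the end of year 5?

Depreciable base = $192,920 − $21,300 = $171,620.
Year 1: DB = ⌊$192,920 × 150%/6⌋ = $48,230; SL = ⌊$171,620/6⌋ = $28,603 → take DB $48,230. Book value $144,690.
Year 2: DB = ⌊$144,690 × 150%/6⌋ = $36,172; SL = ⌊$123,390/5⌋ = $24,678 → take DB $36,172. Book value $108,518.
Year 3: DB = ⌊$108,518 × 150%/6⌋ = $27,129; SL = ⌊$87,218/4⌋ = $21,804 → take DB $27,129. Book value $81,389.
Year 4: DB = ⌊$81,389 × 150%/6⌋ = $20,347; SL = ⌊$60,089/3⌋ = $20,029 → take DB $20,347. Book value $61,042.
Year 5: DB = ⌊$61,042 × 150%/6⌋ = $15,260; SL = ⌊$39,742/2⌋ = $19,871 → take SL $19,871. Book value $41,171.
Accumulated through year 5 = $192,920 − $41,171 = $151,749.

$151,749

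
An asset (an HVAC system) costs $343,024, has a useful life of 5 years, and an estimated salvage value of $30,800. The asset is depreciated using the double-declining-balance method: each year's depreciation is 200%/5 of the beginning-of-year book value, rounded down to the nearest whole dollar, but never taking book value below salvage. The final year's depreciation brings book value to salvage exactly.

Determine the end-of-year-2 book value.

Depreciable base = $343,024 − $30,800 = $312,224.
Year 1: ⌊$343,024 × 200%/5⌋ = $137,209. Book value $205,815.
Year 2: ⌊$205,815 × 200%/5⌋ = $82,326. Book value $123,489.

$123,489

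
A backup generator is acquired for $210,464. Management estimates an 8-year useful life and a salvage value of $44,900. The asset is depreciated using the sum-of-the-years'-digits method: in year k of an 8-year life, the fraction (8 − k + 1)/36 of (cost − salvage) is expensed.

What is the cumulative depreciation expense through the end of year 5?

$137,970

Depreciable base = $210,464 − $44,900 = $165,564.
Sum of the years' digits = 8+7+6+5+4+3+2+1 = 36.
Year 1: $165,564 × 8/36 = $36,792. Book value $173,672.
Year 2: $165,564 × 7/36 = $32,193. Book value $141,479.
Year 3: $165,564 × 6/36 = $27,594. Book value $113,885.
Year 4: $165,564 × 5/36 = $22,995. Book value $90,890.
Year 5: $165,564 × 4/36 = $18,396. Book value $72,494.
Accumulated through year 5 = $210,464 − $72,494 = $137,970.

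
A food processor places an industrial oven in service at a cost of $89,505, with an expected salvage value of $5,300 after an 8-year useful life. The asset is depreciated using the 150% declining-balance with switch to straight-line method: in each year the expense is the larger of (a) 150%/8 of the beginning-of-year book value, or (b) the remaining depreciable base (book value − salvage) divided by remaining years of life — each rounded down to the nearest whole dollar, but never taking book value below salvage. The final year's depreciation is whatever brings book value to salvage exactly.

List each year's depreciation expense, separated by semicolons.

$16,782; $13,635; $11,079; $9,001; $8,427; $8,427; $8,427; $8,427

Depreciable base = $89,505 − $5,300 = $84,205.
Year 1: DB = ⌊$89,505 × 150%/8⌋ = $16,782; SL = ⌊$84,205/8⌋ = $10,525 → take DB $16,782. Book value $72,723.
Year 2: DB = ⌊$72,723 × 150%/8⌋ = $13,635; SL = ⌊$67,423/7⌋ = $9,631 → take DB $13,635. Book value $59,088.
Year 3: DB = ⌊$59,088 × 150%/8⌋ = $11,079; SL = ⌊$53,788/6⌋ = $8,964 → take DB $11,079. Book value $48,009.
Year 4: DB = ⌊$48,009 × 150%/8⌋ = $9,001; SL = ⌊$42,709/5⌋ = $8,541 → take DB $9,001. Book value $39,008.
Year 5: DB = ⌊$39,008 × 150%/8⌋ = $7,314; SL = ⌊$33,708/4⌋ = $8,427 → take SL $8,427. Book value $30,581.
Year 6: DB = ⌊$30,581 × 150%/8⌋ = $5,733; SL = ⌊$25,281/3⌋ = $8,427 → take SL $8,427. Book value $22,154.
Year 7: DB = ⌊$22,154 × 150%/8⌋ = $4,153; SL = ⌊$16,854/2⌋ = $8,427 → take SL $8,427. Book value $13,727.
Year 8 (final): $13,727 − $5,300 = $8,427. Book value $5,300.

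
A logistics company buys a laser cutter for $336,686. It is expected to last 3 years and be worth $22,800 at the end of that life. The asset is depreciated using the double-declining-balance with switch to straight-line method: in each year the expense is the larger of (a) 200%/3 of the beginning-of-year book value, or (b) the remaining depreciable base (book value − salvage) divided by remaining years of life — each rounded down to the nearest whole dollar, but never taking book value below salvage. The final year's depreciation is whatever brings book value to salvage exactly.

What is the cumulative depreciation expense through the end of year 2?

$299,276

Depreciable base = $336,686 − $22,800 = $313,886.
Year 1: DB = ⌊$336,686 × 200%/3⌋ = $224,457; SL = ⌊$313,886/3⌋ = $104,628 → take DB $224,457. Book value $112,229.
Year 2: DB = ⌊$112,229 × 200%/3⌋ = $74,819; SL = ⌊$89,429/2⌋ = $44,714 → take DB $74,819. Book value $37,410.
Accumulated through year 2 = $336,686 − $37,410 = $299,276.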